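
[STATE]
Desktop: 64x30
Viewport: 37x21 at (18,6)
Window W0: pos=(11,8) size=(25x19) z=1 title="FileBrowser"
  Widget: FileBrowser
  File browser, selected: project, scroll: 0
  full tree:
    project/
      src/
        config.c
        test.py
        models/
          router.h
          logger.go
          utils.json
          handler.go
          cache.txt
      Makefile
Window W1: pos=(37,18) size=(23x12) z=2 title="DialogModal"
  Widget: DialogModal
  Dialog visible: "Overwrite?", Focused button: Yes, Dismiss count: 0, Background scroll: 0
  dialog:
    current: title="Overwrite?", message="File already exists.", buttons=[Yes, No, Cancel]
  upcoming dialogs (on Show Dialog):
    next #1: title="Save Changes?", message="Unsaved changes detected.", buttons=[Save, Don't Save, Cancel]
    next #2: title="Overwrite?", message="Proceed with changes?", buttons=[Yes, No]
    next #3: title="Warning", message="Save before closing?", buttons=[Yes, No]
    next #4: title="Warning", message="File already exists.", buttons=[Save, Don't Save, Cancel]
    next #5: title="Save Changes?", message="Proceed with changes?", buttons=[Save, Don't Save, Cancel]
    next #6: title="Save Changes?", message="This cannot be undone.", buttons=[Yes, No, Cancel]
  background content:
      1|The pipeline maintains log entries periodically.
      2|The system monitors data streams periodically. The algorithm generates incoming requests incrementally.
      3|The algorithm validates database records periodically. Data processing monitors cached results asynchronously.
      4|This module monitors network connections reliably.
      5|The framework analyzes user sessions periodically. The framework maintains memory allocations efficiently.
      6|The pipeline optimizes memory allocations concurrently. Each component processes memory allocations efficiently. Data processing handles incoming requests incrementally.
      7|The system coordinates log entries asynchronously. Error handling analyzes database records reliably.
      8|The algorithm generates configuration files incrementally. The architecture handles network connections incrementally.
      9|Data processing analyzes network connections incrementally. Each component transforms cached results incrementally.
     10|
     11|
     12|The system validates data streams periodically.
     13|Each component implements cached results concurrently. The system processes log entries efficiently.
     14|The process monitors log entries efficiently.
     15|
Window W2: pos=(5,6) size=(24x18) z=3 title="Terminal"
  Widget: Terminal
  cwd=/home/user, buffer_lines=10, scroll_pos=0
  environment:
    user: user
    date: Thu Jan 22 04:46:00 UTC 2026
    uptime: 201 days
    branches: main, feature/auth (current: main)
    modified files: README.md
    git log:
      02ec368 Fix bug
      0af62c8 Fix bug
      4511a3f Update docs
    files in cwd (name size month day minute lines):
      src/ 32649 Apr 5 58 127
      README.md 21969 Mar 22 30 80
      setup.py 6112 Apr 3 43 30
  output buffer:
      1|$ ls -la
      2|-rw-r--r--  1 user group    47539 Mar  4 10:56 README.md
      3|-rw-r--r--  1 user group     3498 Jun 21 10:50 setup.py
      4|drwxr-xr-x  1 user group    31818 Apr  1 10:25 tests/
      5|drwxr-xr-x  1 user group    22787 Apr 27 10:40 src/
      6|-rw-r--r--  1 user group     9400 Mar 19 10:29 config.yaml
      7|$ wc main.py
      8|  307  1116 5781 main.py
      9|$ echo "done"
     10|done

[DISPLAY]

━━━━━━━━━━┓                          
          ┃                          
──────────┨━━━━━━┓                   
          ┃      ┃                   
1 user gro┃──────┨                   
1 user gro┃      ┃                   
1 user gro┃      ┃                   
1 user gro┃      ┃                   
1 user gro┃      ┃                   
          ┃      ┃                   
5781 main.┃      ┃                   
"         ┃      ┃                   
          ┃      ┃ ┏━━━━━━━━━━━━━━━━━
          ┃      ┃ ┃ DialogModal     
          ┃      ┃ ┠─────────────────
          ┃      ┃ ┃The pipeline main
          ┃      ┃ ┃Th┌──────────────
━━━━━━━━━━┛      ┃ ┃Th│   Overwrite? 
                 ┃ ┃Th│File already e
                 ┃ ┃Th│[Yes]  No   Ca
━━━━━━━━━━━━━━━━━┛ ┃Th└──────────────


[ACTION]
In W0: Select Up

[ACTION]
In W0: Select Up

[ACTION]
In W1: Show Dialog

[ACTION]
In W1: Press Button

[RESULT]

━━━━━━━━━━┓                          
          ┃                          
──────────┨━━━━━━┓                   
          ┃      ┃                   
1 user gro┃──────┨                   
1 user gro┃      ┃                   
1 user gro┃      ┃                   
1 user gro┃      ┃                   
1 user gro┃      ┃                   
          ┃      ┃                   
5781 main.┃      ┃                   
"         ┃      ┃                   
          ┃      ┃ ┏━━━━━━━━━━━━━━━━━
          ┃      ┃ ┃ DialogModal     
          ┃      ┃ ┠─────────────────
          ┃      ┃ ┃The pipeline main
          ┃      ┃ ┃The system monito
━━━━━━━━━━┛      ┃ ┃The algorithm val
                 ┃ ┃This module monit
                 ┃ ┃The framework ana
━━━━━━━━━━━━━━━━━┛ ┃The pipeline opti


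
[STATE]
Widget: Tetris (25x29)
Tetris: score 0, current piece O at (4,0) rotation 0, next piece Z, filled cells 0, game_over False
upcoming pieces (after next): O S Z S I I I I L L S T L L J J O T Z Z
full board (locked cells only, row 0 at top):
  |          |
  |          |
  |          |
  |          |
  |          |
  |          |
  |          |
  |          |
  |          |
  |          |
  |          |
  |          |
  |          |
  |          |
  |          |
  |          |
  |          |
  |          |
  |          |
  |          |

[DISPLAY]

    ▓▓    │Next:         
    ▓▓    │▓▓            
          │ ▓▓           
          │              
          │              
          │              
          │Score:        
          │0             
          │              
          │              
          │              
          │              
          │              
          │              
          │              
          │              
          │              
          │              
          │              
          │              
          │              
          │              
          │              
          │              
          │              
          │              
          │              
          │              
          │              


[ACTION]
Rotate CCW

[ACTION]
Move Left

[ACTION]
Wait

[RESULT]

          │Next:         
   ▓▓     │▓▓            
   ▓▓     │ ▓▓           
          │              
          │              
          │              
          │Score:        
          │0             
          │              
          │              
          │              
          │              
          │              
          │              
          │              
          │              
          │              
          │              
          │              
          │              
          │              
          │              
          │              
          │              
          │              
          │              
          │              
          │              
          │              


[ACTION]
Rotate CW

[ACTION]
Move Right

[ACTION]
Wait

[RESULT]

          │Next:         
          │▓▓            
    ▓▓    │ ▓▓           
    ▓▓    │              
          │              
          │              
          │Score:        
          │0             
          │              
          │              
          │              
          │              
          │              
          │              
          │              
          │              
          │              
          │              
          │              
          │              
          │              
          │              
          │              
          │              
          │              
          │              
          │              
          │              
          │              


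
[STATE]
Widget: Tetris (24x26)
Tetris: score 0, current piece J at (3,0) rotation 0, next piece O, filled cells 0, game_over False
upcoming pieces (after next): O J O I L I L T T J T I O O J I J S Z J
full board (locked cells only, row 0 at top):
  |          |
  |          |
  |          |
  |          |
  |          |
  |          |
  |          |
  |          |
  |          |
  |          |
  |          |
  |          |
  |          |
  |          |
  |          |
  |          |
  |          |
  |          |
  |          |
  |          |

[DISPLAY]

   █      │Next:        
   ███    │▓▓           
          │▓▓           
          │             
          │             
          │             
          │Score:       
          │0            
          │             
          │             
          │             
          │             
          │             
          │             
          │             
          │             
          │             
          │             
          │             
          │             
          │             
          │             
          │             
          │             
          │             
          │             


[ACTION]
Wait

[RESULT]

          │Next:        
   █      │▓▓           
   ███    │▓▓           
          │             
          │             
          │             
          │Score:       
          │0            
          │             
          │             
          │             
          │             
          │             
          │             
          │             
          │             
          │             
          │             
          │             
          │             
          │             
          │             
          │             
          │             
          │             
          │             


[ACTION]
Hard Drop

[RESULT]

    ▓▓    │Next:        
    ▓▓    │▓▓           
          │▓▓           
          │             
          │             
          │             
          │Score:       
          │0            
          │             
          │             
          │             
          │             
          │             
          │             
          │             
          │             
          │             
          │             
   █      │             
   ███    │             
          │             
          │             
          │             
          │             
          │             
          │             


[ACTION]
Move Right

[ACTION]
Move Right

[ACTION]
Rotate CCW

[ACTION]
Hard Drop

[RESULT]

    ▓▓    │Next:        
    ▓▓    │█            
          │███          
          │             
          │             
          │             
          │Score:       
          │0            
          │             
          │             
          │             
          │             
          │             
          │             
          │             
          │             
          │             
          │             
   █  ▓▓  │             
   ███▓▓  │             
          │             
          │             
          │             
          │             
          │             
          │             


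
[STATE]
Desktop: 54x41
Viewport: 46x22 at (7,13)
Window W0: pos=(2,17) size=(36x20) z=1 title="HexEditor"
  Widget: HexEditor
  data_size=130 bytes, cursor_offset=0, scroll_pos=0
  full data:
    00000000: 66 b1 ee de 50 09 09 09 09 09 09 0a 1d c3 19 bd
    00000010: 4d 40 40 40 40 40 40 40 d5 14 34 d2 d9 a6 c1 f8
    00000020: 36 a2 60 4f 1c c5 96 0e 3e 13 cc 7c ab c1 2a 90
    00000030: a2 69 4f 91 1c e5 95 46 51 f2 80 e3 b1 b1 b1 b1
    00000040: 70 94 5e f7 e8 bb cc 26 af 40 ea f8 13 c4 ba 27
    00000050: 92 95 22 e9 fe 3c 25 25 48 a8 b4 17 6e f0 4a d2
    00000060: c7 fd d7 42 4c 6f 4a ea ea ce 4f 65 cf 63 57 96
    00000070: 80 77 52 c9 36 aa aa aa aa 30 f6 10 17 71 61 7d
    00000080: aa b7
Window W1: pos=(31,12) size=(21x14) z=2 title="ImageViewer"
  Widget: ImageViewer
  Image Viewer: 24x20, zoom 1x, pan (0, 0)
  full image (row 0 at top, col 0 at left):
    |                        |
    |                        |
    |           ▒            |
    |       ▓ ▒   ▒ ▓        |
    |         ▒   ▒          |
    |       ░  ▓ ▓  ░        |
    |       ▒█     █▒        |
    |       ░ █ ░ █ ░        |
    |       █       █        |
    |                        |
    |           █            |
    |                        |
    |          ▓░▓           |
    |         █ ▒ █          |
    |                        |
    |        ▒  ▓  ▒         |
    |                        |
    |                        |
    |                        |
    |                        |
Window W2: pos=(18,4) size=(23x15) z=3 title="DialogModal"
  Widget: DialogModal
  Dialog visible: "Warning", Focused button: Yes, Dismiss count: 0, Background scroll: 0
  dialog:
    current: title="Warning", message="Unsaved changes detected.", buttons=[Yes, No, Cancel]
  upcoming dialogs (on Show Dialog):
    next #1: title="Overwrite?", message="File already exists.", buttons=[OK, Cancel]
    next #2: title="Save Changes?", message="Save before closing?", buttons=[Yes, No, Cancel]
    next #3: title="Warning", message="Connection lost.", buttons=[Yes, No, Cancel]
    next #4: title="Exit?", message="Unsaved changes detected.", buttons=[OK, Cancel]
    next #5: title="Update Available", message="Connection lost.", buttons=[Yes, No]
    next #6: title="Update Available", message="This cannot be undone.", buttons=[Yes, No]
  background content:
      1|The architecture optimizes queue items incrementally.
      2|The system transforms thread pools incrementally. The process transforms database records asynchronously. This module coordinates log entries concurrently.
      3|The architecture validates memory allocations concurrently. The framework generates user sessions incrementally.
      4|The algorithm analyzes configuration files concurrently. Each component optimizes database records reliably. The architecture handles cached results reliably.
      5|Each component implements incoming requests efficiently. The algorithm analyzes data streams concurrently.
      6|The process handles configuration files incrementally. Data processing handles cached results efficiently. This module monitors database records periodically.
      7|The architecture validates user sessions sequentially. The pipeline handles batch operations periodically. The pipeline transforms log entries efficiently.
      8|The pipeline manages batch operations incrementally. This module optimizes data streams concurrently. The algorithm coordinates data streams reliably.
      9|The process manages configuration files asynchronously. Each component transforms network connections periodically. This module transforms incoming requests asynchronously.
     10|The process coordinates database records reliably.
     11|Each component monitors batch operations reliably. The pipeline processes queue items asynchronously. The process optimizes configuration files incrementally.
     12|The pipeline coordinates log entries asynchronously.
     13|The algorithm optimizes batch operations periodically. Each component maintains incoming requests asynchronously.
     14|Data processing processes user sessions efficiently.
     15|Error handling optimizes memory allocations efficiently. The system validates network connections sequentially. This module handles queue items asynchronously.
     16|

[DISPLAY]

           ┃Th│[Yes]  No   Can│li┃wer       ┃ 
           ┃Th└───────────────┘s ┃──────────┨ 
           ┃The process manages c┃          ┃ 
           ┃The process coordinat┃          ┃ 
━━━━━━━━━━━┃Each component monito┃  ▒       ┃ 
Editor     ┗━━━━━━━━━━━━━━━━━━━━━┛▒   ▒ ▓   ┃ 
────────────────────────┃         ▒   ▒     ┃ 
0000  66 b1 ee de 50 09 ┃       ░  ▓ ▓  ░   ┃ 
0010  4d 40 40 40 40 40 ┃       ▒█     █▒   ┃ 
0020  36 a2 60 4f 1c c5 ┃       ░ █ ░ █ ░   ┃ 
0030  a2 69 4f 91 1c e5 ┃       █       █   ┃ 
0040  70 94 5e f7 e8 bb ┃                   ┃ 
0050  92 95 22 e9 fe 3c ┗━━━━━━━━━━━━━━━━━━━┛ 
0060  c7 fd d7 42 4c 6f 4a ea ┃               
0070  80 77 52 c9 36 aa aa aa ┃               
0080  aa b7                   ┃               
                              ┃               
                              ┃               
                              ┃               
                              ┃               
                              ┃               
                              ┃               


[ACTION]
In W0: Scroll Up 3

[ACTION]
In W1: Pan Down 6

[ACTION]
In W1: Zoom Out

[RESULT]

           ┃Th│[Yes]  No   Can│li┃wer       ┃ 
           ┃Th└───────────────┘s ┃──────────┨ 
           ┃The process manages c┃     █▒   ┃ 
           ┃The process coordinat┃█ ░ █ ░   ┃ 
━━━━━━━━━━━┃Each component monito┃      █   ┃ 
Editor     ┗━━━━━━━━━━━━━━━━━━━━━┛          ┃ 
────────────────────────┃           █       ┃ 
0000  66 b1 ee de 50 09 ┃                   ┃ 
0010  4d 40 40 40 40 40 ┃          ▓░▓      ┃ 
0020  36 a2 60 4f 1c c5 ┃         █ ▒ █     ┃ 
0030  a2 69 4f 91 1c e5 ┃                   ┃ 
0040  70 94 5e f7 e8 bb ┃        ▒  ▓  ▒    ┃ 
0050  92 95 22 e9 fe 3c ┗━━━━━━━━━━━━━━━━━━━┛ 
0060  c7 fd d7 42 4c 6f 4a ea ┃               
0070  80 77 52 c9 36 aa aa aa ┃               
0080  aa b7                   ┃               
                              ┃               
                              ┃               
                              ┃               
                              ┃               
                              ┃               
                              ┃               


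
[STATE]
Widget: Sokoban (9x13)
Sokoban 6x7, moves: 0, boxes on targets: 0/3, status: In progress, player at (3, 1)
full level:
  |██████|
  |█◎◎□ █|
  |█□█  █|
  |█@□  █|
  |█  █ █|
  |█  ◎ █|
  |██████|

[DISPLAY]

██████   
█◎◎□ █   
█□█  █   
█@□  █   
█  █ █   
█  ◎ █   
██████   
Moves: 0 
         
         
         
         
         


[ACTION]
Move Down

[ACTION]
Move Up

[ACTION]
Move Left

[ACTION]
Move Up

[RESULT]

██████   
█■◎□ █   
█@█  █   
█ □  █   
█  █ █   
█  ◎ █   
██████   
Moves: 3 
         
         
         
         
         


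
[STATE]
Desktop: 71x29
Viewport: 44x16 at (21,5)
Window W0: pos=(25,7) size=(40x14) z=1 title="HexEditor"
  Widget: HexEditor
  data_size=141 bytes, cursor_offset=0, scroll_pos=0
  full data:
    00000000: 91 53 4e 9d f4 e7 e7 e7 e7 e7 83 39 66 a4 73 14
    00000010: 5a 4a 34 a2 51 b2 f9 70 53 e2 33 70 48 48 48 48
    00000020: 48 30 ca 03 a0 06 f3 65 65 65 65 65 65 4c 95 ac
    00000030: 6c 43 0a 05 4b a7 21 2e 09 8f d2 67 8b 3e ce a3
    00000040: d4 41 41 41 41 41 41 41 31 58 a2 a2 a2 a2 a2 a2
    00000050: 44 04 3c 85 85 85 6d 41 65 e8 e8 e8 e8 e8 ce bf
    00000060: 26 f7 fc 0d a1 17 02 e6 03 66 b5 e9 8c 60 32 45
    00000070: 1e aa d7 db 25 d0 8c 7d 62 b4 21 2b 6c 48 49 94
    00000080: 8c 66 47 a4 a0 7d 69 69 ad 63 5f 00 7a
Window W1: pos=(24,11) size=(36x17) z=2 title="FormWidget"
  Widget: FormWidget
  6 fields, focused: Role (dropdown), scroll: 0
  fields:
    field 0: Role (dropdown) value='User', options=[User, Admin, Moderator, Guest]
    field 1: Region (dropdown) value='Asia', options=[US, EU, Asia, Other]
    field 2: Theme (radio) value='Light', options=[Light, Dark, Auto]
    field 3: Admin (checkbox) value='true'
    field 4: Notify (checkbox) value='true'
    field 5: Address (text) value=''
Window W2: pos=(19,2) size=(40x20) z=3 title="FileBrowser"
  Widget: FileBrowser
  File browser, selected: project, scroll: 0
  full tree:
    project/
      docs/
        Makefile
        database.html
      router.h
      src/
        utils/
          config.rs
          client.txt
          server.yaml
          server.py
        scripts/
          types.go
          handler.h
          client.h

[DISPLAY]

 [-] project/                        ┃      
   [+] docs/                         ┃      
   router.h                          ┃━━━━━┓
   [+] src/                          ┃     ┃
                                     ┃─────┨
                                     ┃  e7 ┃
                                     ┃┓ 53 ┃
                                     ┃┃ 65 ┃
                                     ┃┨ 09 ┃
                                     ┃┃ 31 ┃
                                     ┃┃ 65 ┃
                                     ┃┃ 03 ┃
                                     ┃┃ 62 ┃
                                     ┃┃ ad ┃
                                     ┃┃    ┃
                                     ┃┃━━━━┛


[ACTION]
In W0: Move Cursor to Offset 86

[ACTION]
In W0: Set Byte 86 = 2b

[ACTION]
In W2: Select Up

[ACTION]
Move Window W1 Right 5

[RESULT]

 [-] project/                        ┃      
   [+] docs/                         ┃      
   router.h                          ┃━━━━━┓
   [+] src/                          ┃     ┃
                                     ┃─────┨
                                     ┃  e7 ┃
                                     ┃━━━━━┓
                                     ┃     ┃
                                     ┃─────┨
                                     ┃   ▼]┃
                                     ┃   ▼]┃
                                     ┃Dark ┃
                                     ┃     ┃
                                     ┃     ┃
                                     ┃    ]┃
                                     ┃     ┃


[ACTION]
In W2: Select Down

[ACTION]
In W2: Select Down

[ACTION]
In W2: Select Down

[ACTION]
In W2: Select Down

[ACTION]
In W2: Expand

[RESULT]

 [-] project/                        ┃      
   [+] docs/                         ┃      
   router.h                          ┃━━━━━┓
 > [-] src/                          ┃     ┃
     [+] utils/                      ┃─────┨
     [+] scripts/                    ┃  e7 ┃
                                     ┃━━━━━┓
                                     ┃     ┃
                                     ┃─────┨
                                     ┃   ▼]┃
                                     ┃   ▼]┃
                                     ┃Dark ┃
                                     ┃     ┃
                                     ┃     ┃
                                     ┃    ]┃
                                     ┃     ┃


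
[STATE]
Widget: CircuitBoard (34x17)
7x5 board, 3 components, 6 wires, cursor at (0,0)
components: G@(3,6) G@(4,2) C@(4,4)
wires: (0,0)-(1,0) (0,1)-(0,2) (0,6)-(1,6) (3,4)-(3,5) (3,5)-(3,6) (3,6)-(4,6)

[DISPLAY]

   0 1 2 3 4 5 6                  
0  [.]  · ─ ·               ·     
    │                       │     
1   ·                       ·     
                                  
2                                 
                                  
3                   · ─ · ─ G     
                            │     
4           G       C       ·     
Cursor: (0,0)                     
                                  
                                  
                                  
                                  
                                  
                                  


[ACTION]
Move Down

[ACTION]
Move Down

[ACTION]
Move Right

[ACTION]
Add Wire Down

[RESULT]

   0 1 2 3 4 5 6                  
0   ·   · ─ ·               ·     
    │                       │     
1   ·                       ·     
                                  
2      [.]                        
        │                         
3       ·           · ─ · ─ G     
                            │     
4           G       C       ·     
Cursor: (2,1)                     
                                  
                                  
                                  
                                  
                                  
                                  


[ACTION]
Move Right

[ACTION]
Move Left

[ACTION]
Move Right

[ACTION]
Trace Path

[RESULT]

   0 1 2 3 4 5 6                  
0   ·   · ─ ·               ·     
    │                       │     
1   ·                       ·     
                                  
2       ·  [.]                    
        │                         
3       ·           · ─ · ─ G     
                            │     
4           G       C       ·     
Cursor: (2,2)  Trace: No connectio
                                  
                                  
                                  
                                  
                                  
                                  


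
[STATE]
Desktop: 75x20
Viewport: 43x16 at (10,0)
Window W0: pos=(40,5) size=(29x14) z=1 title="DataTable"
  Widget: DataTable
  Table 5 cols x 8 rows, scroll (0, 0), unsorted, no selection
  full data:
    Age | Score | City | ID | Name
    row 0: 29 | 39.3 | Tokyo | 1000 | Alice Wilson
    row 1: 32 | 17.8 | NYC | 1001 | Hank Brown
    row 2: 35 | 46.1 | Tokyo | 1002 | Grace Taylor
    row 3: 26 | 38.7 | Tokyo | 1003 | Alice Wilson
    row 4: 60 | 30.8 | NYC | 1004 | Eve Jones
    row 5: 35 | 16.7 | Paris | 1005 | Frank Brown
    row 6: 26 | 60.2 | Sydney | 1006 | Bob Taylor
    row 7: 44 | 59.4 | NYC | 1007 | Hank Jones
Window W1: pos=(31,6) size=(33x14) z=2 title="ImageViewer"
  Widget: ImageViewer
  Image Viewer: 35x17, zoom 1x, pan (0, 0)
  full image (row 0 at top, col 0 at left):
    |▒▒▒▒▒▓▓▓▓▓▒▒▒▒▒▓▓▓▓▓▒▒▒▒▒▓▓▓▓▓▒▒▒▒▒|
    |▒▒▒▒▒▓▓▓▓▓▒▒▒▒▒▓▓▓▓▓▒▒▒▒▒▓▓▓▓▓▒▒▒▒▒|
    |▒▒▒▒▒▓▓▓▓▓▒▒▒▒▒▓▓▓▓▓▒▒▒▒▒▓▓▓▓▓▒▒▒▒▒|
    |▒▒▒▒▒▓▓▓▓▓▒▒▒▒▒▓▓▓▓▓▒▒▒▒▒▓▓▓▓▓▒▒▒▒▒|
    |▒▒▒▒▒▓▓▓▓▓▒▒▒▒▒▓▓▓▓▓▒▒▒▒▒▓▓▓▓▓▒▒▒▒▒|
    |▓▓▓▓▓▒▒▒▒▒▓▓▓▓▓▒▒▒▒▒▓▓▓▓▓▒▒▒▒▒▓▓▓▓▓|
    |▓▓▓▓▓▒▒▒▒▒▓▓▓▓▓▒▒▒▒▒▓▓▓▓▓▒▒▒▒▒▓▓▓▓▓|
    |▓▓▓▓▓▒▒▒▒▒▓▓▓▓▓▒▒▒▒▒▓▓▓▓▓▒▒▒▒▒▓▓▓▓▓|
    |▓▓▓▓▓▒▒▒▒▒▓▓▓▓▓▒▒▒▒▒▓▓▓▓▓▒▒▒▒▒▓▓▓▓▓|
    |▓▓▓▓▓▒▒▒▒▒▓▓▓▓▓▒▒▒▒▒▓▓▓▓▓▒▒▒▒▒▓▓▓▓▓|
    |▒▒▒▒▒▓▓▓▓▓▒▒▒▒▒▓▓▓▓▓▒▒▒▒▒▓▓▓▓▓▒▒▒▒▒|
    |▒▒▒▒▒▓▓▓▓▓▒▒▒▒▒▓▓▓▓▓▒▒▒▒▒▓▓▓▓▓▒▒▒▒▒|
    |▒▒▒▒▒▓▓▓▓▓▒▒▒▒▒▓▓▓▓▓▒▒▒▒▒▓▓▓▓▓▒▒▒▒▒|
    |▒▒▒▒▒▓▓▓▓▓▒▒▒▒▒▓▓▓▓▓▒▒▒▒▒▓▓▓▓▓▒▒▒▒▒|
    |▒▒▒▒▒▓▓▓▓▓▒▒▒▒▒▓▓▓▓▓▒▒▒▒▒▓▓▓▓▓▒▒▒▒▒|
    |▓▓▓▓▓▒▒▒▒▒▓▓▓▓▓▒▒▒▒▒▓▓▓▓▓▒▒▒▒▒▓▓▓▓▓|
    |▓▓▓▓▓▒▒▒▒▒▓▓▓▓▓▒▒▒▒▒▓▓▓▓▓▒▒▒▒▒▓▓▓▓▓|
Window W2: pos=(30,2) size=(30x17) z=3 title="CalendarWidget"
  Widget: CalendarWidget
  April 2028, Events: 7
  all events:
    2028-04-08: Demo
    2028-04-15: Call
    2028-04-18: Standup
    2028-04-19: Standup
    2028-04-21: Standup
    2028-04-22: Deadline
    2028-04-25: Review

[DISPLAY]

                                           
                                           
                    ┏━━━━━━━━━━━━━━━━━━━━━━
                    ┃ CalendarWidget       
                    ┠──────────────────────
                    ┃         April 2028   
                    ┃Mo Tu We Th Fr Sa Su  
                    ┃                1  2  
                    ┃ 3  4  5  6  7  8*  9 
                    ┃10 11 12 13 14 15* 16 
                    ┃17 18* 19* 20 21* 22* 
                    ┃24 25* 26 27 28 29 30 
                    ┃                      
                    ┃                      
                    ┃                      
                    ┃                      


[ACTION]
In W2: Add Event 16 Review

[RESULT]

                                           
                                           
                    ┏━━━━━━━━━━━━━━━━━━━━━━
                    ┃ CalendarWidget       
                    ┠──────────────────────
                    ┃         April 2028   
                    ┃Mo Tu We Th Fr Sa Su  
                    ┃                1  2  
                    ┃ 3  4  5  6  7  8*  9 
                    ┃10 11 12 13 14 15* 16*
                    ┃17 18* 19* 20 21* 22* 
                    ┃24 25* 26 27 28 29 30 
                    ┃                      
                    ┃                      
                    ┃                      
                    ┃                      


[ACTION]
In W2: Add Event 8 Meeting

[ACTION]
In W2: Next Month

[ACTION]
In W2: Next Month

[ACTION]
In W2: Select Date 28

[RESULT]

                                           
                                           
                    ┏━━━━━━━━━━━━━━━━━━━━━━
                    ┃ CalendarWidget       
                    ┠──────────────────────
                    ┃         June 2028    
                    ┃Mo Tu We Th Fr Sa Su  
                    ┃          1  2  3  4  
                    ┃ 5  6  7  8  9 10 11  
                    ┃12 13 14 15 16 17 18  
                    ┃19 20 21 22 23 24 25  
                    ┃26 27 [28] 29 30      
                    ┃                      
                    ┃                      
                    ┃                      
                    ┃                      


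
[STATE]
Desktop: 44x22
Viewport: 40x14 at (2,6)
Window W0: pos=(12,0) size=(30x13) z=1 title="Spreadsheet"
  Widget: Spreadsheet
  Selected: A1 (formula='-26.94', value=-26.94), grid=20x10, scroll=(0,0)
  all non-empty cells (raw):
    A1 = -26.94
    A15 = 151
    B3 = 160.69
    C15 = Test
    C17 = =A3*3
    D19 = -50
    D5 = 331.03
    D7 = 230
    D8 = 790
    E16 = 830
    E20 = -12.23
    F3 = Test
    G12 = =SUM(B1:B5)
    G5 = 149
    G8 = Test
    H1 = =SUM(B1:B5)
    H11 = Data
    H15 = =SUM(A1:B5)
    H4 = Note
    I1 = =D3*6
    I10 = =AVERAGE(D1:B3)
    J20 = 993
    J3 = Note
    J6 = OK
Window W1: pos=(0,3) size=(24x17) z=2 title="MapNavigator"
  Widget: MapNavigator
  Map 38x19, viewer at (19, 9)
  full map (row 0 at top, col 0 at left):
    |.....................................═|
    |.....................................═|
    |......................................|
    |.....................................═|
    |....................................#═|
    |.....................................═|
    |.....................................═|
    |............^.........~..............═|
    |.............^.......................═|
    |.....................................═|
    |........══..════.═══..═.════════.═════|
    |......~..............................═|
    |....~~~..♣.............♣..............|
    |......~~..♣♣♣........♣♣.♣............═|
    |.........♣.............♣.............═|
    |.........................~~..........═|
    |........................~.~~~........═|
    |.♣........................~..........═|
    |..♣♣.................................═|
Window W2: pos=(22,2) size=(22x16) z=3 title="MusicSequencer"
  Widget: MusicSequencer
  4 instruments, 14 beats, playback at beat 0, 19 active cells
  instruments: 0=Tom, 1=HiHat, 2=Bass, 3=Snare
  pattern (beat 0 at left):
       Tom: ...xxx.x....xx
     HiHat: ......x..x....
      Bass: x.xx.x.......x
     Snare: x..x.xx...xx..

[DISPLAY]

....................┃   Tom···███·█····█
....................┃ HiHat······█··█···
....................┃  Bass█·██·█·······
....................┃ Snare█··█·██···██·
...^.........~......┃                   
....^...............┃                   
..........@.........┃                   
═..════.═══..═.═════┃                   
....................┃                   
♣.............♣.....┃                   
.♣♣♣........♣♣.♣....┃                   
♣.............♣.....┗━━━━━━━━━━━━━━━━━━━
................~~...┃                  
━━━━━━━━━━━━━━━━━━━━━┛                  


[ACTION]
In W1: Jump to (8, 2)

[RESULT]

                    ┃   Tom···███·█····█
                    ┃ HiHat······█··█···
                    ┃  Bass█·██·█·······
                    ┃ Snare█··█·██···██·
  ..................┃                   
  ..................┃                   
  ........@.........┃                   
  ..................┃                   
  ..................┃                   
  ..................┃                   
  ..................┃                   
  ............^.....┗━━━━━━━━━━━━━━━━━━━
  .............^.....┃                  
━━━━━━━━━━━━━━━━━━━━━┛                  


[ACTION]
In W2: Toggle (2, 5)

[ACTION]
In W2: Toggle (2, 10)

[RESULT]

                    ┃   Tom···███·█····█
                    ┃ HiHat······█··█···
                    ┃  Bass█·██······█··
                    ┃ Snare█··█·██···██·
  ..................┃                   
  ..................┃                   
  ........@.........┃                   
  ..................┃                   
  ..................┃                   
  ..................┃                   
  ..................┃                   
  ............^.....┗━━━━━━━━━━━━━━━━━━━
  .............^.....┃                  
━━━━━━━━━━━━━━━━━━━━━┛                  


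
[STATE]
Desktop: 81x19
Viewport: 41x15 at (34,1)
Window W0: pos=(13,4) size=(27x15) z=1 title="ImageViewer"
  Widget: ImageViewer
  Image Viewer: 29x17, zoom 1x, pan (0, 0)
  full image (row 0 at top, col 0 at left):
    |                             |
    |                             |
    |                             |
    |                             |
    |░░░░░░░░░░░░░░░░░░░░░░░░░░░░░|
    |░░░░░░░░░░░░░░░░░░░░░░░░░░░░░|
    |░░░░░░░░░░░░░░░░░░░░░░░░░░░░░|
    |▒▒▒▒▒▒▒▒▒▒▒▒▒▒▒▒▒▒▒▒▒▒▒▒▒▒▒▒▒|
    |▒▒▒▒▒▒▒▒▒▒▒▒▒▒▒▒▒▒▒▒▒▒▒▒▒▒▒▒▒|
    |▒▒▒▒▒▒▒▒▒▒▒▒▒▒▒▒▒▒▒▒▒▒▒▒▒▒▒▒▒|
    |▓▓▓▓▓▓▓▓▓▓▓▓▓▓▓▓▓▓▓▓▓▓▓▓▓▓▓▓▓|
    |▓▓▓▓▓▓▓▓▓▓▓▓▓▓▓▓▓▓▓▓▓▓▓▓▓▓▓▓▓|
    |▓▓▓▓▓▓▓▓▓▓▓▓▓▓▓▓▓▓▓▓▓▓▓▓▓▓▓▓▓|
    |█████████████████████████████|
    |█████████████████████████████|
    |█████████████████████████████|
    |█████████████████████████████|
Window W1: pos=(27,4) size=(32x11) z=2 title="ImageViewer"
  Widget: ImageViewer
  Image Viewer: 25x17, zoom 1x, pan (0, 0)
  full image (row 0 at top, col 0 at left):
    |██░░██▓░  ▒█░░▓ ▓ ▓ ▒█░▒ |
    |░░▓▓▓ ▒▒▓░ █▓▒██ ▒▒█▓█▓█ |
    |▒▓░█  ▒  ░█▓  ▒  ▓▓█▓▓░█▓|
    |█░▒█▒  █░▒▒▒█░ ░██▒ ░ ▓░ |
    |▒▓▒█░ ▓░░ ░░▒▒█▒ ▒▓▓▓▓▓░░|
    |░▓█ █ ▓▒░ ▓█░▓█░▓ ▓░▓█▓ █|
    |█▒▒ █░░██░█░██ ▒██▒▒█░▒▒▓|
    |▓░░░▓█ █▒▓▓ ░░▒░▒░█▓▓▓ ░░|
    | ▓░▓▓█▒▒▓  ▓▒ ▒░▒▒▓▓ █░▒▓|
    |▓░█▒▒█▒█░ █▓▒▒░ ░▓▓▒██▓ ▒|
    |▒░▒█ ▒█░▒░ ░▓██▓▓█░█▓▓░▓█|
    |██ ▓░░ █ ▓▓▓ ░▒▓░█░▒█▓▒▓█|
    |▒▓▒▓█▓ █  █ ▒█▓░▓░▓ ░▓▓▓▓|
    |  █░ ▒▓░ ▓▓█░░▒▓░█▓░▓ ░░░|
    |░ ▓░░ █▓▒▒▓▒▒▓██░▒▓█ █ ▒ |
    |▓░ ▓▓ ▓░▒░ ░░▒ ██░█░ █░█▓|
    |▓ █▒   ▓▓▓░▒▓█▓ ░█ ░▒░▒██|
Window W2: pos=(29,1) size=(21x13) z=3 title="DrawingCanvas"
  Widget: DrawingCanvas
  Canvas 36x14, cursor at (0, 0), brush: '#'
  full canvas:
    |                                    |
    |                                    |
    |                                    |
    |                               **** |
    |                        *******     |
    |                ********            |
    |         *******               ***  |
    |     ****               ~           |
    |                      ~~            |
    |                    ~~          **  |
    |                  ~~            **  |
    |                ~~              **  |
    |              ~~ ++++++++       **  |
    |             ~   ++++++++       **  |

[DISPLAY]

━━━━━━━━━━━━━━━┓                         
wingCanvas     ┃                         
───────────────┨                         
               ┃━━━━━━━━┓                
               ┃        ┃                
               ┃────────┨                
               ┃░▒      ┃                
               ┃▓█      ┃                
            ***┃░█▓     ┃                
     *******   ┃▓░      ┃                
 ****          ┃▓░░     ┃                
               ┃▓ █     ┃                
━━━━━━━━━━━━━━━┛▒▒▓     ┃                
━━━━━━━━━━━━━━━━━━━━━━━━┛                
▒▒▒▒▒┃                                   


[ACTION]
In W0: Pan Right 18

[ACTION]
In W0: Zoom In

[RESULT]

━━━━━━━━━━━━━━━┓                         
wingCanvas     ┃                         
───────────────┨                         
               ┃━━━━━━━━┓                
               ┃        ┃                
               ┃────────┨                
               ┃░▒      ┃                
               ┃▓█      ┃                
            ***┃░█▓     ┃                
     *******   ┃▓░      ┃                
 ****          ┃▓░░     ┃                
               ┃▓ █     ┃                
━━━━━━━━━━━━━━━┛▒▒▓     ┃                
━━━━━━━━━━━━━━━━━━━━━━━━┛                
░░░░░┃                                   


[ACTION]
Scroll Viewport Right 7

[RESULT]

━━━━━━━━━┓                               
nvas     ┃                               
─────────┨                               
         ┃━━━━━━━━┓                      
         ┃        ┃                      
         ┃────────┨                      
         ┃░▒      ┃                      
         ┃▓█      ┃                      
      ***┃░█▓     ┃                      
******   ┃▓░      ┃                      
         ┃▓░░     ┃                      
         ┃▓ █     ┃                      
━━━━━━━━━┛▒▒▓     ┃                      
━━━━━━━━━━━━━━━━━━┛                      
                                         


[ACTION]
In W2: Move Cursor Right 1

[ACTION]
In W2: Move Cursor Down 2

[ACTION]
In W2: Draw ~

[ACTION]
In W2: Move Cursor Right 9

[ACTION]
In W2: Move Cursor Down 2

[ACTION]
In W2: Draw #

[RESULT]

━━━━━━━━━┓                               
nvas     ┃                               
─────────┨                               
         ┃━━━━━━━━┓                      
         ┃        ┃                      
         ┃────────┨                      
         ┃░▒      ┃                      
#        ┃▓█      ┃                      
      ***┃░█▓     ┃                      
******   ┃▓░      ┃                      
         ┃▓░░     ┃                      
         ┃▓ █     ┃                      
━━━━━━━━━┛▒▒▓     ┃                      
━━━━━━━━━━━━━━━━━━┛                      
                                         
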